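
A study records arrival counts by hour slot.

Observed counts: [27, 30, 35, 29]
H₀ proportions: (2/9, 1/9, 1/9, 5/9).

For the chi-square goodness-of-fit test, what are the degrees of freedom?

df = k − 1 = 4 − 1 = 3

degrees of freedom = 3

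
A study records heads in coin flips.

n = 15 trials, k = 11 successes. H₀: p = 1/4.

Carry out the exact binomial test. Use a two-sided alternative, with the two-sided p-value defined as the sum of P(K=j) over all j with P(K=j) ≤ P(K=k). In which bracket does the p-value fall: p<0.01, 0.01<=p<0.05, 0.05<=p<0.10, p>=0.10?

Exact binomial: n=15, k=11, p₀=1/4=0.2500
P(X=j) = C(n,j)·p₀^j·(1−p₀)^(n−j); p = Σ P(X=j) over j with P(X=j) ≤ P(X=11)
p-value (two-sided) = 0.00012
→ bracket: p<0.01

p-value bracket: p<0.01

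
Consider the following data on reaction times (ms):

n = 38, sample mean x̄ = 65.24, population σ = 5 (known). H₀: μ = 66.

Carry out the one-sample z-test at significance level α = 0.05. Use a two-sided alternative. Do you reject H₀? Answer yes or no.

reject H₀: no

SE = σ/√n = 5/√38 = 0.8111
z = (x̄−μ₀)/SE = (65.24−66)/0.8111 = -0.9370
p-value (two-sided) = 0.34876
At α=0.05: p ≥ α → fail to reject H₀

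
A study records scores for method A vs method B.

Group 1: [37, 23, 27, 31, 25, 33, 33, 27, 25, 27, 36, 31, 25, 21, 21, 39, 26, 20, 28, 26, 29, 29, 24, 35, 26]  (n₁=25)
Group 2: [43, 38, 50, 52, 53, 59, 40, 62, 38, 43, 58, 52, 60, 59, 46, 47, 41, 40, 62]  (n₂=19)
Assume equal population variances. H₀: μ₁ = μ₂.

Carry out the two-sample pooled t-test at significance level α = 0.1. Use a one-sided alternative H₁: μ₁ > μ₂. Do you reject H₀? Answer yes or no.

reject H₀: no

x̄₁=28.160, s₁=5.121, n₁=25
x̄₂=49.632, s₂=8.565, n₂=19
s_p² = [24·5.121² + 18·8.565²]/42 = 46.4234
SE = √(s_p²·(1/25+1/19)) = 2.0737
t = (28.160−49.632)/2.0737 = -10.3542
df = 42
p-value (one-sided, H₁ greater) = 1.00000
At α=0.1: p ≥ α → fail to reject H₀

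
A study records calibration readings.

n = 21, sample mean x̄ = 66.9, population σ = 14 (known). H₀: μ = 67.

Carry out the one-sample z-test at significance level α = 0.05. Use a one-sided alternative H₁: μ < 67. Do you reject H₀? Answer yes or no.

SE = σ/√n = 14/√21 = 3.0551
z = (x̄−μ₀)/SE = (66.9−67)/3.0551 = -0.0327
p-value (one-sided, H₁ less) = 0.48694
At α=0.05: p ≥ α → fail to reject H₀

reject H₀: no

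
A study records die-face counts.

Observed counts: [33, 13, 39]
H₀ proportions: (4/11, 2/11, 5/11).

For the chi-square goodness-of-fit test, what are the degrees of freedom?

degrees of freedom = 2

df = k − 1 = 3 − 1 = 2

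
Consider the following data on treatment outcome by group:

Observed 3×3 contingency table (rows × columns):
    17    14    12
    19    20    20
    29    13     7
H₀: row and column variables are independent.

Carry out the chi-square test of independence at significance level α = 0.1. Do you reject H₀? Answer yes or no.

reject H₀: yes

Row totals [43, 59, 49], col totals [65, 47, 39], n=151
χ² = (17−18.51)²/18.51 + (14−13.38)²/13.38 + (12−11.11)²/11.11 + (19−25.40)²/25.40 + (20−18.36)²/18.36 + (20−15.24)²/15.24 + (29−21.09)²/21.09 + (13−15.25)²/15.25 + (7−12.66)²/12.66 = 9.2926
df = 4
p-value (upper-tail) = 0.05419
At α=0.1: p < α → reject H₀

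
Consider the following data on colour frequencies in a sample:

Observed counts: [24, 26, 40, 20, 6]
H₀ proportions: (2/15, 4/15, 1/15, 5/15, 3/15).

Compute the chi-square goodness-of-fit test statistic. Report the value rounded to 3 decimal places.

n = 116; E_i = n·p_i = [15.47, 30.93, 7.73, 38.67, 23.20]
χ² = (24−15.47)²/15.47 + (26−30.93)²/30.93 + (40−7.73)²/7.73 + (20−38.67)²/38.67 + (6−23.20)²/23.20 = 161.8879
df = 4

test statistic = 161.888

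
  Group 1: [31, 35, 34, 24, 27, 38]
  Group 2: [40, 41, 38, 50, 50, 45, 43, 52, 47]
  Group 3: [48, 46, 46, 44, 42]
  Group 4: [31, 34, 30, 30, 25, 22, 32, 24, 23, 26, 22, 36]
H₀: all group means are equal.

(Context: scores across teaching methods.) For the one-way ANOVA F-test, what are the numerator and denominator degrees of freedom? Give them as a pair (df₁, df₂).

k = 4 groups, N = 32 total
df = (k−1, N−k) = (4−1, 32−4) = (3, 28)

degrees of freedom = [3, 28]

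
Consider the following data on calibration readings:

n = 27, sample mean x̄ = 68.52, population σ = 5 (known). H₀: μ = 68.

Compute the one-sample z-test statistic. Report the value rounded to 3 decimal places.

SE = σ/√n = 5/√27 = 0.9623
z = (x̄−μ₀)/SE = (68.52−68)/0.9623 = 0.5404

test statistic = 0.540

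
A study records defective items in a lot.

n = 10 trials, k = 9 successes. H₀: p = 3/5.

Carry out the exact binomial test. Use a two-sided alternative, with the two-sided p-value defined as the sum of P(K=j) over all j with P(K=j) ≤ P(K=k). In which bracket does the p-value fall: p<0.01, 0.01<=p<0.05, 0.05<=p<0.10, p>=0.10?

Exact binomial: n=10, k=9, p₀=3/5=0.6000
P(X=j) = C(n,j)·p₀^j·(1−p₀)^(n−j); p = Σ P(X=j) over j with P(X=j) ≤ P(X=9)
p-value (two-sided) = 0.05865
→ bracket: 0.05<=p<0.10

p-value bracket: 0.05<=p<0.10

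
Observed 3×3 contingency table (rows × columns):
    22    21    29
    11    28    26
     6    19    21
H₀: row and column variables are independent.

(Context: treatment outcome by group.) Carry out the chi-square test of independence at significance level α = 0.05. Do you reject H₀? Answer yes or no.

reject H₀: no

Row totals [72, 65, 46], col totals [39, 68, 76], n=183
χ² = (22−15.34)²/15.34 + (21−26.75)²/26.75 + (29−29.90)²/29.90 + (11−13.85)²/13.85 + (28−24.15)²/24.15 + (26−26.99)²/26.99 + (6−9.80)²/9.80 + (19−17.09)²/17.09 + (21−19.10)²/19.10 = 7.2650
df = 4
p-value (upper-tail) = 0.12253
At α=0.05: p ≥ α → fail to reject H₀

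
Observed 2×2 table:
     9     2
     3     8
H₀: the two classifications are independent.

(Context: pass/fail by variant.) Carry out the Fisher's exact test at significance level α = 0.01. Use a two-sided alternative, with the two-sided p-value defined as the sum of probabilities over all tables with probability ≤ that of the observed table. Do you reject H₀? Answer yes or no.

reject H₀: no

Margins: r₁=11, r₂=11, c₁=12, c₂=10, n=22
p_obs = C(11,9)·C(11,3)/C(22,12); sum pmf over tables with pmf ≤ p_obs
p-value (two-sided) = 0.02997
At α=0.01: p ≥ α → fail to reject H₀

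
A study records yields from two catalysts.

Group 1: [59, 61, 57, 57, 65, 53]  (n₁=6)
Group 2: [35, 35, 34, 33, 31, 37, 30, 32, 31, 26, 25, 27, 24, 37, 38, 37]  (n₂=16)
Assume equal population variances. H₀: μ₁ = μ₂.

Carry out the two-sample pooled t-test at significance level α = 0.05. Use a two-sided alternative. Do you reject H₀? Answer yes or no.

x̄₁=58.667, s₁=4.082, n₁=6
x̄₂=32.000, s₂=4.575, n₂=16
s_p² = [5·4.082² + 15·4.575²]/20 = 19.8667
SE = √(s_p²·(1/6+1/16)) = 2.1337
t = (58.667−32.000)/2.1337 = 12.4977
df = 20
p-value (two-sided) = 0.00000
At α=0.05: p < α → reject H₀

reject H₀: yes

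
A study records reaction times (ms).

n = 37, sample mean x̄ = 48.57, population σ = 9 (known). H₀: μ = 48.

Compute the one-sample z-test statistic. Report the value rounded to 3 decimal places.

SE = σ/√n = 9/√37 = 1.4796
z = (x̄−μ₀)/SE = (48.57−48)/1.4796 = 0.3852

test statistic = 0.385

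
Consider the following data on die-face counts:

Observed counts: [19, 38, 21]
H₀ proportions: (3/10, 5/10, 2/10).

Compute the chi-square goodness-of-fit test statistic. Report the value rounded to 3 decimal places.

n = 78; E_i = n·p_i = [23.40, 39.00, 15.60]
χ² = (19−23.40)²/23.40 + (38−39.00)²/39.00 + (21−15.60)²/15.60 = 2.7222
df = 2

test statistic = 2.722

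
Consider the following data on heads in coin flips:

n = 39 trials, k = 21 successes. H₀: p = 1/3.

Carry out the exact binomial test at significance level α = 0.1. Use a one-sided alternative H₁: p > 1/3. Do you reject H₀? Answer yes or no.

reject H₀: yes

Exact binomial: n=39, k=21, p₀=1/3=0.3333
P(X≥21) from Σ C(n,i)·p₀^i·(1−p₀)^(n−i)
p-value (one-sided, H₁ greater) = 0.00658
At α=0.1: p < α → reject H₀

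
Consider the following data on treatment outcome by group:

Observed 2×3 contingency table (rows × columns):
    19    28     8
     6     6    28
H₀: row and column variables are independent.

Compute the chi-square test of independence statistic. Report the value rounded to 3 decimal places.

Row totals [55, 40], col totals [25, 34, 36], n=95
χ² = (19−14.47)²/14.47 + (28−19.68)²/19.68 + (8−20.84)²/20.84 + (6−10.53)²/10.53 + (6−14.32)²/14.32 + (28−15.16)²/15.16 = 30.4983
df = 2

test statistic = 30.498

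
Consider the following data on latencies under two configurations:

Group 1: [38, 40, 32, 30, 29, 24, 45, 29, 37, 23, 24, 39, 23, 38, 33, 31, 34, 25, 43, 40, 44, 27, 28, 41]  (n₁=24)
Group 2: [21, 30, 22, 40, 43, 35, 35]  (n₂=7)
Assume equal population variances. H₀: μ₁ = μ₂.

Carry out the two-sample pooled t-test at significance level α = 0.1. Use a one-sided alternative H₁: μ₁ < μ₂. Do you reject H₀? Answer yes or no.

reject H₀: no

x̄₁=33.208, s₁=7.108, n₁=24
x̄₂=32.286, s₂=8.440, n₂=7
s_p² = [23·7.108² + 6·8.440²]/29 = 54.8064
SE = √(s_p²·(1/24+1/7)) = 3.1801
t = (33.208−32.286)/3.1801 = 0.2901
df = 29
p-value (one-sided, H₁ less) = 0.61311
At α=0.1: p ≥ α → fail to reject H₀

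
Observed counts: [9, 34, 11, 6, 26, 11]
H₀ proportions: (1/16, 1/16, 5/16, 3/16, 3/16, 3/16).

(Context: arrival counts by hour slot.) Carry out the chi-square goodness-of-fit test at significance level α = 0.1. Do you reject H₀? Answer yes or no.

n = 97; E_i = n·p_i = [6.06, 6.06, 30.31, 18.19, 18.19, 18.19]
χ² = (9−6.06)²/6.06 + (34−6.06)²/6.06 + (11−30.31)²/30.31 + (6−18.19)²/18.19 + (26−18.19)²/18.19 + (11−18.19)²/18.19 = 156.8337
df = 5
p-value (upper-tail) = 0.00000
At α=0.1: p < α → reject H₀

reject H₀: yes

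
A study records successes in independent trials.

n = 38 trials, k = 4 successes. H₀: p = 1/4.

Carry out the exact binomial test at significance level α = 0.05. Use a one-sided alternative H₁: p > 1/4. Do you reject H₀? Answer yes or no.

reject H₀: no

Exact binomial: n=38, k=4, p₀=1/4=0.2500
P(X≥4) from Σ C(n,i)·p₀^i·(1−p₀)^(n−i)
p-value (one-sided, H₁ greater) = 0.99277
At α=0.05: p ≥ α → fail to reject H₀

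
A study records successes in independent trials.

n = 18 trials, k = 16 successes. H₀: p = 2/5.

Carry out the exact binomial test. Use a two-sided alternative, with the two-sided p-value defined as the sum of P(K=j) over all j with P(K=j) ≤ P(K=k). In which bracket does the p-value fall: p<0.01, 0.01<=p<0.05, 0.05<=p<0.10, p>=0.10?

p-value bracket: p<0.01

Exact binomial: n=18, k=16, p₀=2/5=0.4000
P(X=j) = C(n,j)·p₀^j·(1−p₀)^(n−j); p = Σ P(X=j) over j with P(X=j) ≤ P(X=16)
p-value (two-sided) = 0.00003
→ bracket: p<0.01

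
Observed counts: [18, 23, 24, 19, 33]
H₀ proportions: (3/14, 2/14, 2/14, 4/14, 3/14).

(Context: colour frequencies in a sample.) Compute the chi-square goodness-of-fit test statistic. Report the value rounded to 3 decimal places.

n = 117; E_i = n·p_i = [25.07, 16.71, 16.71, 33.43, 25.07]
χ² = (18−25.07)²/25.07 + (23−16.71)²/16.71 + (24−16.71)²/16.71 + (19−33.43)²/33.43 + (33−25.07)²/25.07 = 16.2692
df = 4

test statistic = 16.269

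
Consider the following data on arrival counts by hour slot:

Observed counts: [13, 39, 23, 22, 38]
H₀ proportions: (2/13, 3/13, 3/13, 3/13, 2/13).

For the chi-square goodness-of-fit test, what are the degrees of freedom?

degrees of freedom = 4

df = k − 1 = 5 − 1 = 4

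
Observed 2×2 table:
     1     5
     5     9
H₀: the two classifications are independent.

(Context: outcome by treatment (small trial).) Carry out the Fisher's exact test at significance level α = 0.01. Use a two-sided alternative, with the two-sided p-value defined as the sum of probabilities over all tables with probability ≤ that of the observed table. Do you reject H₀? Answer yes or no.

reject H₀: no

Margins: r₁=6, r₂=14, c₁=6, c₂=14, n=20
p_obs = C(6,1)·C(14,5)/C(20,6); sum pmf over tables with pmf ≤ p_obs
p-value (two-sided) = 0.61262
At α=0.01: p ≥ α → fail to reject H₀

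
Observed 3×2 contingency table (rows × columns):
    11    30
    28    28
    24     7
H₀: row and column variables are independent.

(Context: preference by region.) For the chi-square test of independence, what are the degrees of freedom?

degrees of freedom = 2

df = (r−1)(c−1) = (3−1)·(2−1) = 2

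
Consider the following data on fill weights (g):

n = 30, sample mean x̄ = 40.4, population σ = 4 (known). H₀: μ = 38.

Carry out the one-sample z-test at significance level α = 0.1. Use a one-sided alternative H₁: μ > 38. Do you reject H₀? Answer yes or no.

reject H₀: yes

SE = σ/√n = 4/√30 = 0.7303
z = (x̄−μ₀)/SE = (40.4−38)/0.7303 = 3.2863
p-value (one-sided, H₁ greater) = 0.00051
At α=0.1: p < α → reject H₀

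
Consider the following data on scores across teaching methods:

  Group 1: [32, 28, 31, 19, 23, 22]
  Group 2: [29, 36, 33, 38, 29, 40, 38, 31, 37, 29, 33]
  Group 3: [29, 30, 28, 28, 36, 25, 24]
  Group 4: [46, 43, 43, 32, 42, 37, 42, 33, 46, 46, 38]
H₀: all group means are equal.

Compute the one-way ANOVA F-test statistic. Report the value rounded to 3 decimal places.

Group means [25.83, 33.91, 28.57, 40.73], grand mean 33.600
SSB = Σnᵢ(x̄ᵢ−x̄)² = 1098.761; SSW = ΣΣ(x−x̄ᵢ)² = 651.639
MSB = 1098.761/3 = 366.2538; MSW = 651.639/31 = 21.0206
F = MSB/MSW = 17.4236
df = (3, 31)

test statistic = 17.424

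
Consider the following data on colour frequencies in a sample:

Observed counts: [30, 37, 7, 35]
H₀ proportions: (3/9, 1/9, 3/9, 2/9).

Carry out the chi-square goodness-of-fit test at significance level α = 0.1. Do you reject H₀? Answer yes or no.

n = 109; E_i = n·p_i = [36.33, 12.11, 36.33, 24.22]
χ² = (30−36.33)²/36.33 + (37−12.11)²/12.11 + (7−36.33)²/36.33 + (35−24.22)²/24.22 = 80.7294
df = 3
p-value (upper-tail) = 0.00000
At α=0.1: p < α → reject H₀

reject H₀: yes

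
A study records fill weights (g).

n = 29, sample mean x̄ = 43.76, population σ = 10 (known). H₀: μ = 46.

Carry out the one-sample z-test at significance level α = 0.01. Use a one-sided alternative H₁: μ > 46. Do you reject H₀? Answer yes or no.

SE = σ/√n = 10/√29 = 1.8570
z = (x̄−μ₀)/SE = (43.76−46)/1.8570 = -1.2063
p-value (one-sided, H₁ greater) = 0.88614
At α=0.01: p ≥ α → fail to reject H₀

reject H₀: no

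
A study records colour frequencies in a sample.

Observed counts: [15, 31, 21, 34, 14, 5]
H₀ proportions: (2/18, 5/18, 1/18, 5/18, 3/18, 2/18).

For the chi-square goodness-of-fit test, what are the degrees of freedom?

df = k − 1 = 6 − 1 = 5

degrees of freedom = 5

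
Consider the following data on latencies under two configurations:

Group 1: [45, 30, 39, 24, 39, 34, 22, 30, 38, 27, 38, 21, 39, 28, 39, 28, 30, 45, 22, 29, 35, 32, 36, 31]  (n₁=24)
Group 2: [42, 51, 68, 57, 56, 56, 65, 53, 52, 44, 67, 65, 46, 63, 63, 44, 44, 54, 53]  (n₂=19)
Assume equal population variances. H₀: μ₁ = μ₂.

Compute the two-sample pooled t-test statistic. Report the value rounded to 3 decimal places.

x̄₁=32.542, s₁=6.890, n₁=24
x̄₂=54.895, s₂=8.478, n₂=19
s_p² = [23·6.890² + 18·8.478²]/41 = 58.1890
SE = √(s_p²·(1/24+1/19)) = 2.3425
t = (32.542−54.895)/2.3425 = -9.5426
df = 41

test statistic = -9.543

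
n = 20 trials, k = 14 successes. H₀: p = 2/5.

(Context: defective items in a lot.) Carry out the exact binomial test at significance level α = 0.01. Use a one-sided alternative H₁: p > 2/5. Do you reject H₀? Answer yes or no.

Exact binomial: n=20, k=14, p₀=2/5=0.4000
P(X≥14) from Σ C(n,i)·p₀^i·(1−p₀)^(n−i)
p-value (one-sided, H₁ greater) = 0.00647
At α=0.01: p < α → reject H₀

reject H₀: yes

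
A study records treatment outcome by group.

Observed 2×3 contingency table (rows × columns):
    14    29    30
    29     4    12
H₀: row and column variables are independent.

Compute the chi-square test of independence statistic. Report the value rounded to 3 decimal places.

test statistic = 26.748

Row totals [73, 45], col totals [43, 33, 42], n=118
χ² = (14−26.60)²/26.60 + (29−20.42)²/20.42 + (30−25.98)²/25.98 + (29−16.40)²/16.40 + (4−12.58)²/12.58 + (12−16.02)²/16.02 = 26.7482
df = 2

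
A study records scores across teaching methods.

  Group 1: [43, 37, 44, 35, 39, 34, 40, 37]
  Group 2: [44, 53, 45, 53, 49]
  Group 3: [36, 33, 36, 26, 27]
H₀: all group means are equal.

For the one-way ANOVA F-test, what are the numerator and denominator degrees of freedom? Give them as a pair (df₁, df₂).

degrees of freedom = [2, 15]

k = 3 groups, N = 18 total
df = (k−1, N−k) = (3−1, 18−3) = (2, 15)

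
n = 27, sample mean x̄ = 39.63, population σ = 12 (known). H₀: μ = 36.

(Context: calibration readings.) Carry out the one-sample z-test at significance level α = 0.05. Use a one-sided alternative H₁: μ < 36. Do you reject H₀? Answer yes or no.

SE = σ/√n = 12/√27 = 2.3094
z = (x̄−μ₀)/SE = (39.63−36)/2.3094 = 1.5718
p-value (one-sided, H₁ less) = 0.94201
At α=0.05: p ≥ α → fail to reject H₀

reject H₀: no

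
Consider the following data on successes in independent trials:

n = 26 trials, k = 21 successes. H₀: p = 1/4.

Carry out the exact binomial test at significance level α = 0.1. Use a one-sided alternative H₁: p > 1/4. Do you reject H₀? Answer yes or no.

reject H₀: yes

Exact binomial: n=26, k=21, p₀=1/4=0.2500
P(X≥21) from Σ C(n,i)·p₀^i·(1−p₀)^(n−i)
p-value (one-sided, H₁ greater) = 0.00000
At α=0.1: p < α → reject H₀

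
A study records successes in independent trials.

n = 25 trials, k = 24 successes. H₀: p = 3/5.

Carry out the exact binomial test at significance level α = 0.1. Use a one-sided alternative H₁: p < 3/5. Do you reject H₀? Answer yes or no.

Exact binomial: n=25, k=24, p₀=3/5=0.6000
P(X≤24) from Σ C(n,i)·p₀^i·(1−p₀)^(n−i)
p-value (one-sided, H₁ less) = 1.00000
At α=0.1: p ≥ α → fail to reject H₀

reject H₀: no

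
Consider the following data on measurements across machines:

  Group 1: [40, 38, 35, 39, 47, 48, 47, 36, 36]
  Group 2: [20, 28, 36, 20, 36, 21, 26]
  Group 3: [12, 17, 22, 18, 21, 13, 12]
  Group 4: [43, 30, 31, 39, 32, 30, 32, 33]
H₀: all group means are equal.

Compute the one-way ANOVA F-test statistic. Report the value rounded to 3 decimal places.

Group means [40.67, 26.71, 16.43, 33.75], grand mean 30.258
SSB = Σnᵢ(x̄ᵢ−x̄)² = 2499.293; SSW = ΣΣ(x−x̄ᵢ)² = 778.643
MSB = 2499.293/3 = 833.0975; MSW = 778.643/27 = 28.8386
F = MSB/MSW = 28.8883
df = (3, 27)

test statistic = 28.888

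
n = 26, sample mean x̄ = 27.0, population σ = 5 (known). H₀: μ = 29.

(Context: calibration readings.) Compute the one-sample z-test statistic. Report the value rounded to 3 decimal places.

SE = σ/√n = 5/√26 = 0.9806
z = (x̄−μ₀)/SE = (27.0−29)/0.9806 = -2.0396

test statistic = -2.040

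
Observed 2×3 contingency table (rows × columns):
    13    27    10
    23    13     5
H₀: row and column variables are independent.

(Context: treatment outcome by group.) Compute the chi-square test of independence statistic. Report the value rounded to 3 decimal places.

test statistic = 8.538

Row totals [50, 41], col totals [36, 40, 15], n=91
χ² = (13−19.78)²/19.78 + (27−21.98)²/21.98 + (10−8.24)²/8.24 + (23−16.22)²/16.22 + (13−18.02)²/18.02 + (5−6.76)²/6.76 = 8.5378
df = 2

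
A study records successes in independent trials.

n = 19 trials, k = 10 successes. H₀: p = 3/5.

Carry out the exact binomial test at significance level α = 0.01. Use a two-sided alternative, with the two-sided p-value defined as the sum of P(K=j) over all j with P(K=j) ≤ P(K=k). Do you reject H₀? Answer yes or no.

reject H₀: no

Exact binomial: n=19, k=10, p₀=3/5=0.6000
P(X=j) = C(n,j)·p₀^j·(1−p₀)^(n−j); p = Σ P(X=j) over j with P(X=j) ≤ P(X=10)
p-value (two-sided) = 0.64059
At α=0.01: p ≥ α → fail to reject H₀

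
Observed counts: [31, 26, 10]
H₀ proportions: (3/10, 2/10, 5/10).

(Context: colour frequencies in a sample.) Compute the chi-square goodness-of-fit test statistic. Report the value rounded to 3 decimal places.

n = 67; E_i = n·p_i = [20.10, 13.40, 33.50]
χ² = (31−20.10)²/20.10 + (26−13.40)²/13.40 + (10−33.50)²/33.50 = 34.2438
df = 2

test statistic = 34.244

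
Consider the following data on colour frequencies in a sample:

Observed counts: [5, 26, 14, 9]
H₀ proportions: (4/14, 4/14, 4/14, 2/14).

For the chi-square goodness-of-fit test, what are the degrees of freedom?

df = k − 1 = 4 − 1 = 3

degrees of freedom = 3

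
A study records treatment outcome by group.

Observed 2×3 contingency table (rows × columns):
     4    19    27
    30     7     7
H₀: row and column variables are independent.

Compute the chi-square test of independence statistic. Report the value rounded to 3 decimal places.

test statistic = 36.953

Row totals [50, 44], col totals [34, 26, 34], n=94
χ² = (4−18.09)²/18.09 + (19−13.83)²/13.83 + (27−18.09)²/18.09 + (30−15.91)²/15.91 + (7−12.17)²/12.17 + (7−15.91)²/15.91 = 36.9531
df = 2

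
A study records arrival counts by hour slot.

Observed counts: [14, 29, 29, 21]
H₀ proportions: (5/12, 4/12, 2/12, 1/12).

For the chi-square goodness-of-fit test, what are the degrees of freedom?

degrees of freedom = 3

df = k − 1 = 4 − 1 = 3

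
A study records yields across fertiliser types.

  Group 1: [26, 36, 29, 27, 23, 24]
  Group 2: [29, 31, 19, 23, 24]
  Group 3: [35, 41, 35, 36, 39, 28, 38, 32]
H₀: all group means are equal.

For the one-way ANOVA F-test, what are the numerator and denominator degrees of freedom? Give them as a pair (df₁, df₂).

k = 3 groups, N = 19 total
df = (k−1, N−k) = (3−1, 19−3) = (2, 16)

degrees of freedom = [2, 16]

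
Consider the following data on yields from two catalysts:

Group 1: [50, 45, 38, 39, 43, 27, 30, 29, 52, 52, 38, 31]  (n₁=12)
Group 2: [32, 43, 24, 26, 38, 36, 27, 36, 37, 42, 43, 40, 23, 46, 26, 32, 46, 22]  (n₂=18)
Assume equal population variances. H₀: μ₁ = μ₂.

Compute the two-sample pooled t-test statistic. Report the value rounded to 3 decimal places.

x̄₁=39.500, s₁=9.040, n₁=12
x̄₂=34.389, s₂=8.154, n₂=18
s_p² = [11·9.040² + 17·8.154²]/28 = 72.4742
SE = √(s_p²·(1/12+1/18)) = 3.1727
t = (39.500−34.389)/3.1727 = 1.6110
df = 28

test statistic = 1.611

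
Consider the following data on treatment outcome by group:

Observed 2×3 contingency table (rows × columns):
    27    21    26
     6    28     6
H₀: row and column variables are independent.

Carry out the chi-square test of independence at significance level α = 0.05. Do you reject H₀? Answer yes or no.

reject H₀: yes

Row totals [74, 40], col totals [33, 49, 32], n=114
χ² = (27−21.42)²/21.42 + (21−31.81)²/31.81 + (26−20.77)²/20.77 + (6−11.58)²/11.58 + (28−17.19)²/17.19 + (6−11.23)²/11.23 = 18.3561
df = 2
p-value (upper-tail) = 0.00010
At α=0.05: p < α → reject H₀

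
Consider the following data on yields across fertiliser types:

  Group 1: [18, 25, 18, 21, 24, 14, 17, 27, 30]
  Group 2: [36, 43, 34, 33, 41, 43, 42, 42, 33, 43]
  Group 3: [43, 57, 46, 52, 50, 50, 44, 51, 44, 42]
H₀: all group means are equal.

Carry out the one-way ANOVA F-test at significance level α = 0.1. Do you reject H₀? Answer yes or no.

Group means [21.56, 39.00, 47.90], grand mean 36.655
SSB = Σnᵢ(x̄ᵢ−x̄)² = 3371.430; SSW = ΣΣ(x−x̄ᵢ)² = 609.122
MSB = 3371.430/2 = 1685.7148; MSW = 609.122/26 = 23.4278
F = MSB/MSW = 71.9537
df = (2, 26)
p-value (upper-tail) = 0.00000
At α=0.1: p < α → reject H₀

reject H₀: yes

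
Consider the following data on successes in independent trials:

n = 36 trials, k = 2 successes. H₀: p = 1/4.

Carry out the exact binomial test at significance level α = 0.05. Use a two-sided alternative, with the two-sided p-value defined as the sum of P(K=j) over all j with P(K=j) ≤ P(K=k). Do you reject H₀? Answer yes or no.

Exact binomial: n=36, k=2, p₀=1/4=0.2500
P(X=j) = C(n,j)·p₀^j·(1−p₀)^(n−j); p = Σ P(X=j) over j with P(X=j) ≤ P(X=2)
p-value (two-sided) = 0.00582
At α=0.05: p < α → reject H₀

reject H₀: yes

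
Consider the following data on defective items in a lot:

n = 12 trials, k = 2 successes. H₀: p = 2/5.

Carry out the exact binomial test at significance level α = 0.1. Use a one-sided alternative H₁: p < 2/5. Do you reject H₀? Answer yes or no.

reject H₀: yes

Exact binomial: n=12, k=2, p₀=2/5=0.4000
P(X≤2) from Σ C(n,i)·p₀^i·(1−p₀)^(n−i)
p-value (one-sided, H₁ less) = 0.08344
At α=0.1: p < α → reject H₀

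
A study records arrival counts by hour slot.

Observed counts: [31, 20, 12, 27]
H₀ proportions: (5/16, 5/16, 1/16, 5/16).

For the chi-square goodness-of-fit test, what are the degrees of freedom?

degrees of freedom = 3

df = k − 1 = 4 − 1 = 3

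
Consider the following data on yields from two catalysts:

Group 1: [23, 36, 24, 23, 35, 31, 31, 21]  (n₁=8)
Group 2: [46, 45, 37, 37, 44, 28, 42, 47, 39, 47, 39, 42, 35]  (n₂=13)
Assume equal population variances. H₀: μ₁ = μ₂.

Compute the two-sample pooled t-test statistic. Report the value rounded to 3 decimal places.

x̄₁=28.000, s₁=5.928, n₁=8
x̄₂=40.615, s₂=5.531, n₂=13
s_p² = [7·5.928² + 12·5.531²]/19 = 32.2672
SE = √(s_p²·(1/8+1/13)) = 2.5525
t = (28.000−40.615)/2.5525 = -4.9423
df = 19

test statistic = -4.942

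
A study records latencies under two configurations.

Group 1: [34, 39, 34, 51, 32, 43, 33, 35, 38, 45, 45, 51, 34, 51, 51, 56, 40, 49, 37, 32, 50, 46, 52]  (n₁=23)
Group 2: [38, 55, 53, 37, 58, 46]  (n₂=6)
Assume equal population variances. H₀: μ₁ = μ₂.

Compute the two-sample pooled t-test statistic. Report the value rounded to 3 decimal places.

x̄₁=42.522, s₁=7.798, n₁=23
x̄₂=47.833, s₂=8.931, n₂=6
s_p² = [22·7.798² + 5·8.931²]/27 = 64.3175
SE = √(s_p²·(1/23+1/6)) = 3.6764
t = (42.522−47.833)/3.6764 = -1.4448
df = 27

test statistic = -1.445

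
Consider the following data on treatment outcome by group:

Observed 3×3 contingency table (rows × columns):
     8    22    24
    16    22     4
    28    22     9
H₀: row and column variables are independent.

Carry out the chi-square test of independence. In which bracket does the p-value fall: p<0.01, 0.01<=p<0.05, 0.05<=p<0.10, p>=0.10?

p-value bracket: p<0.01

Row totals [54, 42, 59], col totals [52, 66, 37], n=155
χ² = (8−18.12)²/18.12 + (22−22.99)²/22.99 + (24−12.89)²/12.89 + (16−14.09)²/14.09 + (22−17.88)²/17.88 + (4−10.03)²/10.03 + (28−19.79)²/19.79 + (22−25.12)²/25.12 + (9−14.08)²/14.08 = 25.7204
df = 4
p-value (upper-tail) = 0.00004
→ bracket: p<0.01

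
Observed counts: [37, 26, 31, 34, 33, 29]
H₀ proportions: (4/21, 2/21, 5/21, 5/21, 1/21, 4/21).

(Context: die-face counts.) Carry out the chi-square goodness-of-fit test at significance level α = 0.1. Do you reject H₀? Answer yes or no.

n = 190; E_i = n·p_i = [36.19, 18.10, 45.24, 45.24, 9.05, 36.19]
χ² = (37−36.19)²/36.19 + (26−18.10)²/18.10 + (31−45.24)²/45.24 + (34−45.24)²/45.24 + (33−9.05)²/9.05 + (29−36.19)²/36.19 = 75.5837
df = 5
p-value (upper-tail) = 0.00000
At α=0.1: p < α → reject H₀

reject H₀: yes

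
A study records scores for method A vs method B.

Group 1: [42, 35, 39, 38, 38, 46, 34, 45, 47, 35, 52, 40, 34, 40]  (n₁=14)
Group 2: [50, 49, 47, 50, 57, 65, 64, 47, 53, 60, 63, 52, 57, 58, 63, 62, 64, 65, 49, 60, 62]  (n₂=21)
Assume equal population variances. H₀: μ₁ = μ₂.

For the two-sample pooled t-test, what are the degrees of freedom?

df = n₁ + n₂ − 2 = 14 + 21 − 2 = 33

degrees of freedom = 33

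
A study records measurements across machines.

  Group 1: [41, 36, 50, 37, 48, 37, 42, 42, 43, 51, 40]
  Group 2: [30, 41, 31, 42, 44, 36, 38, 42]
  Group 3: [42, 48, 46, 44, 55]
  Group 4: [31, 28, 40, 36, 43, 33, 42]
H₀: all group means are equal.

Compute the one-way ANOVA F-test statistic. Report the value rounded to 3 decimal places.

Group means [42.45, 38.00, 47.00, 36.14], grand mean 40.613
SSB = Σnᵢ(x̄ᵢ−x̄)² = 435.770; SSW = ΣΣ(x−x̄ᵢ)² = 763.584
MSB = 435.770/3 = 145.2568; MSW = 763.584/27 = 28.2809
F = MSB/MSW = 5.1362
df = (3, 27)

test statistic = 5.136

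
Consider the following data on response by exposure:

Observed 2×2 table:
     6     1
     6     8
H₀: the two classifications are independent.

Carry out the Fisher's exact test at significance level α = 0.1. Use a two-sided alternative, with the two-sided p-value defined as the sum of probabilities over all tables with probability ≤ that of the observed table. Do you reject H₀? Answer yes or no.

reject H₀: no

Margins: r₁=7, r₂=14, c₁=12, c₂=9, n=21
p_obs = C(7,6)·C(14,6)/C(21,12); sum pmf over tables with pmf ≤ p_obs
p-value (two-sided) = 0.15882
At α=0.1: p ≥ α → fail to reject H₀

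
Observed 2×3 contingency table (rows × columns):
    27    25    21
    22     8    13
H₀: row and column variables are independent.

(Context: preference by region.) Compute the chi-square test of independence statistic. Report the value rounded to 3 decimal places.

Row totals [73, 43], col totals [49, 33, 34], n=116
χ² = (27−30.84)²/30.84 + (25−20.77)²/20.77 + (21−21.40)²/21.40 + (22−18.16)²/18.16 + (8−12.23)²/12.23 + (13−12.60)²/12.60 = 3.6346
df = 2

test statistic = 3.635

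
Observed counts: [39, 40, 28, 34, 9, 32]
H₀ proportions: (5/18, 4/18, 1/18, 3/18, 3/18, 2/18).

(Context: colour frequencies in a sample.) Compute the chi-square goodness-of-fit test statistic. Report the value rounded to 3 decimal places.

n = 182; E_i = n·p_i = [50.56, 40.44, 10.11, 30.33, 30.33, 20.22]
χ² = (39−50.56)²/50.56 + (40−40.44)²/40.44 + (28−10.11)²/10.11 + (34−30.33)²/30.33 + (9−30.33)²/30.33 + (32−20.22)²/20.22 = 56.6022
df = 5

test statistic = 56.602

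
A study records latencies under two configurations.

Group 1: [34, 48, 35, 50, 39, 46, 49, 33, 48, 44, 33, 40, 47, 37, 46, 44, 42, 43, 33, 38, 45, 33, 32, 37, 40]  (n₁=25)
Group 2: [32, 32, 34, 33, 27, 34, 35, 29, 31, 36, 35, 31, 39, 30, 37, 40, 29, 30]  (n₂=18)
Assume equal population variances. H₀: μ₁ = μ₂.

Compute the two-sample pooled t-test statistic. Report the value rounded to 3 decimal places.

test statistic = 4.884

x̄₁=40.640, s₁=5.894, n₁=25
x̄₂=33.000, s₂=3.565, n₂=18
s_p² = [24·5.894² + 17·3.565²]/41 = 25.6039
SE = √(s_p²·(1/25+1/18)) = 1.5642
t = (40.640−33.000)/1.5642 = 4.8844
df = 41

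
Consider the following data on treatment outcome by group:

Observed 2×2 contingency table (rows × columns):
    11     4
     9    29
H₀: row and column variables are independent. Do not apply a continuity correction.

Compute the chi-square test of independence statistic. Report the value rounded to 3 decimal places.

test statistic = 11.283

Row totals [15, 38], col totals [20, 33], n=53
χ² = (11−5.66)²/5.66 + (4−9.34)²/9.34 + (9−14.34)²/14.34 + (29−23.66)²/23.66 = 11.2831
df = 1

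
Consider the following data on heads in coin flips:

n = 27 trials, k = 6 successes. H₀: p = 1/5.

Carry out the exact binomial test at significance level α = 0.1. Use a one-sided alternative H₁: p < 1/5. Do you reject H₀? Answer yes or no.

Exact binomial: n=27, k=6, p₀=1/5=0.2000
P(X≤6) from Σ C(n,i)·p₀^i·(1−p₀)^(n−i)
p-value (one-sided, H₁ less) = 0.71339
At α=0.1: p ≥ α → fail to reject H₀

reject H₀: no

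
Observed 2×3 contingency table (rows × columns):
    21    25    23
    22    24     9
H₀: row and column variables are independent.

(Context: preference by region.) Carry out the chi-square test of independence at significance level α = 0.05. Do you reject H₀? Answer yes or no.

Row totals [69, 55], col totals [43, 49, 32], n=124
χ² = (21−23.93)²/23.93 + (25−27.27)²/27.27 + (23−17.81)²/17.81 + (22−19.07)²/19.07 + (24−21.73)²/21.73 + (9−14.19)²/14.19 = 4.6473
df = 2
p-value (upper-tail) = 0.09792
At α=0.05: p ≥ α → fail to reject H₀

reject H₀: no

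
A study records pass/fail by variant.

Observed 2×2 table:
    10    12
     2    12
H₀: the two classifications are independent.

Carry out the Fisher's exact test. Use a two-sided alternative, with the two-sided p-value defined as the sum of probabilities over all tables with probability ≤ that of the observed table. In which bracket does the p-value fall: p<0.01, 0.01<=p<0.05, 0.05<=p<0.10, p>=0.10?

p-value bracket: 0.05<=p<0.10

Margins: r₁=22, r₂=14, c₁=12, c₂=24, n=36
p_obs = C(22,10)·C(14,2)/C(36,12); sum pmf over tables with pmf ≤ p_obs
p-value (two-sided) = 0.07562
→ bracket: 0.05<=p<0.10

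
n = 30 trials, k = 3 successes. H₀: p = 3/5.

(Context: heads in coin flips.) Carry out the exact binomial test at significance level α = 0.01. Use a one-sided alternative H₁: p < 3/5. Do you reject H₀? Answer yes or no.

reject H₀: yes

Exact binomial: n=30, k=3, p₀=3/5=0.6000
P(X≤3) from Σ C(n,i)·p₀^i·(1−p₀)^(n−i)
p-value (one-sided, H₁ less) = 0.00000
At α=0.01: p < α → reject H₀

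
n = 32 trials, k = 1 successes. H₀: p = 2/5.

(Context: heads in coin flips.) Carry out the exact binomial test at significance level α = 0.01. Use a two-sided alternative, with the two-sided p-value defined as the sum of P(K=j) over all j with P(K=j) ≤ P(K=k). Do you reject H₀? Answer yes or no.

Exact binomial: n=32, k=1, p₀=2/5=0.4000
P(X=j) = C(n,j)·p₀^j·(1−p₀)^(n−j); p = Σ P(X=j) over j with P(X=j) ≤ P(X=1)
p-value (two-sided) = 0.00000
At α=0.01: p < α → reject H₀

reject H₀: yes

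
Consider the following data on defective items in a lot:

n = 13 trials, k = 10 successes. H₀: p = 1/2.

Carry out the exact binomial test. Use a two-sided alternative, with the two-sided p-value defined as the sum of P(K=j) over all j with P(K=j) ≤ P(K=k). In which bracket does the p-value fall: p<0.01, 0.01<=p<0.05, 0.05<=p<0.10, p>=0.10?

p-value bracket: 0.05<=p<0.10

Exact binomial: n=13, k=10, p₀=1/2=0.5000
P(X=j) = C(n,j)·p₀^j·(1−p₀)^(n−j); p = Σ P(X=j) over j with P(X=j) ≤ P(X=10)
p-value (two-sided) = 0.09229
→ bracket: 0.05<=p<0.10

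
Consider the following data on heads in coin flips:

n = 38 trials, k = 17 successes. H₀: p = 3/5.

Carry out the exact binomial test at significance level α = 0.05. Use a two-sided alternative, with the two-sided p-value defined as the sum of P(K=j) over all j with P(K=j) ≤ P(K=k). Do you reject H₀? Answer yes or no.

Exact binomial: n=38, k=17, p₀=3/5=0.6000
P(X=j) = C(n,j)·p₀^j·(1−p₀)^(n−j); p = Σ P(X=j) over j with P(X=j) ≤ P(X=17)
p-value (two-sided) = 0.06767
At α=0.05: p ≥ α → fail to reject H₀

reject H₀: no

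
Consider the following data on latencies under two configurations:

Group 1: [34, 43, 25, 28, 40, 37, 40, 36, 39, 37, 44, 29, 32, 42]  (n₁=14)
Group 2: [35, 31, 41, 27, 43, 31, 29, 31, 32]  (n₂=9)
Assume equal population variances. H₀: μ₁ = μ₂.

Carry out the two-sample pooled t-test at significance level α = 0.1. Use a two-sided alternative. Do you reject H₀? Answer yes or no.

reject H₀: no

x̄₁=36.143, s₁=5.855, n₁=14
x̄₂=33.333, s₂=5.385, n₂=9
s_p² = [13·5.855² + 8·5.385²]/21 = 32.2721
SE = √(s_p²·(1/14+1/9)) = 2.4271
t = (36.143−33.333)/2.4271 = 1.1576
df = 21
p-value (two-sided) = 0.26004
At α=0.1: p ≥ α → fail to reject H₀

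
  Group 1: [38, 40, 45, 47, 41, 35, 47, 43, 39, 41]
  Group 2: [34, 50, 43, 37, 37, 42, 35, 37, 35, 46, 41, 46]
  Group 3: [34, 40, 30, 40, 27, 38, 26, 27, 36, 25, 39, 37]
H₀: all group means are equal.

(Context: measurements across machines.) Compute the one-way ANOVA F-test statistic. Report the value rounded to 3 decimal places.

Group means [41.60, 40.25, 33.25], grand mean 38.176
SSB = Σnᵢ(x̄ᵢ−x̄)² = 460.041; SSW = ΣΣ(x−x̄ᵢ)² = 814.900
MSB = 460.041/2 = 230.0206; MSW = 814.900/31 = 26.2871
F = MSB/MSW = 8.7503
df = (2, 31)

test statistic = 8.750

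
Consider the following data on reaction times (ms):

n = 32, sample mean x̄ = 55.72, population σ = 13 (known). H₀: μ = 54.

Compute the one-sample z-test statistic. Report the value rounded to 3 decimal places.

test statistic = 0.748

SE = σ/√n = 13/√32 = 2.2981
z = (x̄−μ₀)/SE = (55.72−54)/2.2981 = 0.7484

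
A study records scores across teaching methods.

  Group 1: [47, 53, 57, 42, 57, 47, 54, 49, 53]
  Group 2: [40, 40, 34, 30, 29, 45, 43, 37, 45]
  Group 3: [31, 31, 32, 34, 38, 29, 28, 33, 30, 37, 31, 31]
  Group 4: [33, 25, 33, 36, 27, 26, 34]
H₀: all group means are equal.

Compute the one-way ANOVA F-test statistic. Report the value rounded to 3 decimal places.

test statistic = 35.771

Group means [51.00, 38.11, 32.08, 30.57], grand mean 37.865
SSB = Σnᵢ(x̄ᵢ−x̄)² = 2326.804; SSW = ΣΣ(x−x̄ᵢ)² = 715.520
MSB = 2326.804/3 = 775.6015; MSW = 715.520/33 = 21.6824
F = MSB/MSW = 35.7710
df = (3, 33)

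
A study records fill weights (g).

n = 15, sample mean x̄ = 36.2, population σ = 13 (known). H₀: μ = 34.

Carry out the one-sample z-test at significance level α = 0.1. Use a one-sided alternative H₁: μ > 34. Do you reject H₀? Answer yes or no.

reject H₀: no

SE = σ/√n = 13/√15 = 3.3566
z = (x̄−μ₀)/SE = (36.2−34)/3.3566 = 0.6554
p-value (one-sided, H₁ greater) = 0.25610
At α=0.1: p ≥ α → fail to reject H₀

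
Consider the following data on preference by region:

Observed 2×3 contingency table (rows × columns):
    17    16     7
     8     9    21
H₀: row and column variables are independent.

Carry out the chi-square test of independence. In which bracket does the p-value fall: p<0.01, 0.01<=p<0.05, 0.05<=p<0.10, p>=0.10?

Row totals [40, 38], col totals [25, 25, 28], n=78
χ² = (17−12.82)²/12.82 + (16−12.82)²/12.82 + (7−14.36)²/14.36 + (8−12.18)²/12.18 + (9−12.18)²/12.18 + (21−13.64)²/13.64 = 12.1567
df = 2
p-value (upper-tail) = 0.00229
→ bracket: p<0.01

p-value bracket: p<0.01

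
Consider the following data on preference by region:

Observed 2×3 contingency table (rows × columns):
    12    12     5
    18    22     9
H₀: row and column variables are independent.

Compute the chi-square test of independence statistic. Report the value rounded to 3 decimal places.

Row totals [29, 49], col totals [30, 34, 14], n=78
χ² = (12−11.15)²/11.15 + (12−12.64)²/12.64 + (5−5.21)²/5.21 + (18−18.85)²/18.85 + (22−21.36)²/21.36 + (9−8.79)²/8.79 = 0.1668
df = 2

test statistic = 0.167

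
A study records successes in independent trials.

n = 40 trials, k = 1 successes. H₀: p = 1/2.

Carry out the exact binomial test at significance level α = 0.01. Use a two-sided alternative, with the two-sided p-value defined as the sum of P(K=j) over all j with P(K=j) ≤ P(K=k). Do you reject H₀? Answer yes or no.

reject H₀: yes

Exact binomial: n=40, k=1, p₀=1/2=0.5000
P(X=j) = C(n,j)·p₀^j·(1−p₀)^(n−j); p = Σ P(X=j) over j with P(X=j) ≤ P(X=1)
p-value (two-sided) = 0.00000
At α=0.01: p < α → reject H₀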